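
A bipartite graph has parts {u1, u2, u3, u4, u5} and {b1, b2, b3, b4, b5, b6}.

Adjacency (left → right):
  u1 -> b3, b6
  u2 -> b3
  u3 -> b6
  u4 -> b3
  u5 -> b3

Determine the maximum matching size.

One maximum matching: u1→b6, u2→b3.
The set {u1, u2, u3, u4, u5} has only 2 neighbours ({b3, b6}), so by Hall's theorem at most 2 of the 5 left vertices can be matched.

2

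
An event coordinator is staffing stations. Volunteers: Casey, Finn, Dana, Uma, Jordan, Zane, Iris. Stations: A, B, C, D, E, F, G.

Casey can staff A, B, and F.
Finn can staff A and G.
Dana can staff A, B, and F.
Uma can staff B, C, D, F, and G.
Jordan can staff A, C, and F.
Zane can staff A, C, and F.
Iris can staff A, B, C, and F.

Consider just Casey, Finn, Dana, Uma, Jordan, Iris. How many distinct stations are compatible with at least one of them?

6

The union of neighbours of {Casey, Finn, Dana, Uma, Jordan, Iris} is {A, B, C, D, F, G}, which has 6 elements.
Since |N(S)| = 6 ≥ |S| = 6, Hall's condition holds for this subset.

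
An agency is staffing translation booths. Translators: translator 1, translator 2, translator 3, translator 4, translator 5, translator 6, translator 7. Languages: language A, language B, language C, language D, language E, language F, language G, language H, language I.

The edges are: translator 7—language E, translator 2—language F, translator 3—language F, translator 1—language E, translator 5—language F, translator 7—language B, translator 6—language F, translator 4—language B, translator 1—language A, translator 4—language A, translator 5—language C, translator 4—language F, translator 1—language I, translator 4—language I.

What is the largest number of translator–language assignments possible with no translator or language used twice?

5

For example, pair translator 1→language I, translator 2→language F, translator 4→language A, translator 5→language C, translator 7→language B.
The set {translator 2, translator 3, translator 6} has only 1 neighbour ({language F}), so by Hall's theorem at most 5 of the 7 translators can be matched.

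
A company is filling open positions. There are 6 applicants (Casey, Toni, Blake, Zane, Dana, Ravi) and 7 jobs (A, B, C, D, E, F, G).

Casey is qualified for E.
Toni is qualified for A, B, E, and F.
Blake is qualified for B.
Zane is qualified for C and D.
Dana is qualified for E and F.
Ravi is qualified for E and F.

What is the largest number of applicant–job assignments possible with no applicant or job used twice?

5

A valid assignment of size 5: Casey–E, Toni–A, Blake–B, Zane–C, Dana–F.
The set {Casey, Dana, Ravi} has only 2 neighbours ({E, F}), so by Hall's theorem at most 5 of the 6 applicants can be matched.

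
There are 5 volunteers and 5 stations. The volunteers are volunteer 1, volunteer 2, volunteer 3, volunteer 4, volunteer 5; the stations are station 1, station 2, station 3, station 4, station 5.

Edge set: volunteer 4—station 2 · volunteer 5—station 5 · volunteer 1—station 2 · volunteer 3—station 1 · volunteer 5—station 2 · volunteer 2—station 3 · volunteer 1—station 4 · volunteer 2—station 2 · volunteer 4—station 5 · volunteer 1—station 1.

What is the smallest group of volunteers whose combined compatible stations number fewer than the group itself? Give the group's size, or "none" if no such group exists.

A matching saturating every volunteer exists, for instance volunteer 1→station 4, volunteer 2→station 3, volunteer 3→station 1, volunteer 4→station 5, volunteer 5→station 2.
By Hall's marriage theorem, this means |N(S)| ≥ |S| for every subset S, so no violating subset exists.

none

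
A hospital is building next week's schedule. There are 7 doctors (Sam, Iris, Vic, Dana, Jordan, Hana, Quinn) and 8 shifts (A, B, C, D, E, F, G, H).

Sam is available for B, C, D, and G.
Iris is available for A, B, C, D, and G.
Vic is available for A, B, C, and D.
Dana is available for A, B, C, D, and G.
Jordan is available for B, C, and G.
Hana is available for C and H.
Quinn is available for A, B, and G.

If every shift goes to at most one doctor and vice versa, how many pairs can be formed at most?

A valid assignment of size 6: Sam→G, Iris→D, Vic→C, Dana→A, Jordan→B, Hana→H.
The set {Sam, Iris, Vic, Dana, Jordan, Quinn} has only 5 neighbours ({A, B, C, D, G}), so by Hall's theorem at most 6 of the 7 doctors can be matched.

6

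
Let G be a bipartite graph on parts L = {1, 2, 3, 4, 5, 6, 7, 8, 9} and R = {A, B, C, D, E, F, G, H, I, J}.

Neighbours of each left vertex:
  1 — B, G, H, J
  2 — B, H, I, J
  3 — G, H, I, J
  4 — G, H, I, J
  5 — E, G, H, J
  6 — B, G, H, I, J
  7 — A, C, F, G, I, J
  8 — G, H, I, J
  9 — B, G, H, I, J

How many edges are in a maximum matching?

A valid assignment of size 7: 1-B, 2-I, 3-H, 4-G, 5-E, 6-J, 7-A.
The set {1, 2, 3, 4, 6, 8, 9} has only 5 neighbours ({B, G, H, I, J}), so by Hall's theorem at most 7 of the 9 left vertices can be matched.

7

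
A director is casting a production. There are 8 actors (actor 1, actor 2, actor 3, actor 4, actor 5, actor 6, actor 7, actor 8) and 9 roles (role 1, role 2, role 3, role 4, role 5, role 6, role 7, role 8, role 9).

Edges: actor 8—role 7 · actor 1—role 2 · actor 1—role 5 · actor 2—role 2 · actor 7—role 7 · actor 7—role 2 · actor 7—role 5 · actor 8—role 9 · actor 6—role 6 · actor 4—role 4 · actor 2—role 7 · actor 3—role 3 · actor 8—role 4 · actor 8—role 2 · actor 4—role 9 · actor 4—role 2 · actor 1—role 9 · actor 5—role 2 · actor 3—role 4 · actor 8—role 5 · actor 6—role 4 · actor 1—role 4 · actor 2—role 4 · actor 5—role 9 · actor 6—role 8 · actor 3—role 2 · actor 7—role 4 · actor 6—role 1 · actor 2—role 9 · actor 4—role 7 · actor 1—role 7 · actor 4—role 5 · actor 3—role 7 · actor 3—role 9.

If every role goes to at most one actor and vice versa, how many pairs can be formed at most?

7

For example, pair actor 1–role 4, actor 2–role 2, actor 3–role 3, actor 4–role 5, actor 5–role 9, actor 6–role 8, actor 7–role 7.
The set {actor 1, actor 2, actor 4, actor 5, actor 7, actor 8} has only 5 neighbours ({role 2, role 4, role 5, role 7, role 9}), so by Hall's theorem at most 7 of the 8 actors can be matched.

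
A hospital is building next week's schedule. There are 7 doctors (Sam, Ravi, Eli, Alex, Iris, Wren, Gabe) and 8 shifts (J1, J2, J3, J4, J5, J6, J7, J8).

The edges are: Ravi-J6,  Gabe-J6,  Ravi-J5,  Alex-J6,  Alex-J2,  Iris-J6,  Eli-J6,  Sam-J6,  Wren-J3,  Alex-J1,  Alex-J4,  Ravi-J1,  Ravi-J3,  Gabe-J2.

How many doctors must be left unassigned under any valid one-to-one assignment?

One maximum matching: Sam-J6, Ravi-J5, Alex-J1, Wren-J3, Gabe-J2.
The set {Sam, Eli, Iris} has only 1 neighbour ({J6}), so by Hall's theorem at most 5 of the 7 doctors can be matched.
That matches 5 of the 7, leaving 2 unmatched; no matching can do better.

2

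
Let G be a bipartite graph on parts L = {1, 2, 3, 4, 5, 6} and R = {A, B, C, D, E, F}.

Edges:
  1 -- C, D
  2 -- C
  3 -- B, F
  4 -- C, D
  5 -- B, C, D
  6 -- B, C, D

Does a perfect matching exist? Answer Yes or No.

The set {1, 2, 4, 5, 6} has only 3 neighbours ({B, C, D}), so by Hall's theorem at most 4 of the 6 left vertices can be matched.
Hence no matching covers every left vertex.

No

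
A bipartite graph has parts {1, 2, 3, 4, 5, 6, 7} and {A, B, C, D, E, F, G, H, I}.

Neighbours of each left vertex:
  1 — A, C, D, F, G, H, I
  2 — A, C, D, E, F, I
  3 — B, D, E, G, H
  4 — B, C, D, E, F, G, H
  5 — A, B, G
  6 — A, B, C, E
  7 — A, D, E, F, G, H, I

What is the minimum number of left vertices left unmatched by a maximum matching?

For example, pair 1-A, 2-F, 3-D, 4-H, 5-B, 6-E, 7-G.
All 7 left vertices are matched, so no larger matching exists.
That matches 7 of the 7, leaving 0 unmatched; no matching can do better.

0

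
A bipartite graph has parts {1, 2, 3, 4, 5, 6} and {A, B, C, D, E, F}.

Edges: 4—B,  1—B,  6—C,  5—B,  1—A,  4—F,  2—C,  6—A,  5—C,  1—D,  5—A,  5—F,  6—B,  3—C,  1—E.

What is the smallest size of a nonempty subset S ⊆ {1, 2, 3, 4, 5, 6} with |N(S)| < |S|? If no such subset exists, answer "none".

Take S = {2, 3}. Its neighbourhood is {C}, so |N(S)| = 1 < |S| = 2.
No single vertex violates Hall's condition since each has at least one neighbour, so 2 is the minimum.

2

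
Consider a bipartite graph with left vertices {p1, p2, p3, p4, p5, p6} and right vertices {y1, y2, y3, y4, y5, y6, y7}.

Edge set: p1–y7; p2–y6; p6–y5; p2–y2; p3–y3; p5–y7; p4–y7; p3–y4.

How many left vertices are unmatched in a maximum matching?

One maximum matching: p1-y7, p2-y2, p3-y3, p6-y5.
The set {p1, p4, p5} has only 1 neighbour ({y7}), so by Hall's theorem at most 4 of the 6 left vertices can be matched.
That matches 4 of the 6, leaving 2 unmatched; no matching can do better.

2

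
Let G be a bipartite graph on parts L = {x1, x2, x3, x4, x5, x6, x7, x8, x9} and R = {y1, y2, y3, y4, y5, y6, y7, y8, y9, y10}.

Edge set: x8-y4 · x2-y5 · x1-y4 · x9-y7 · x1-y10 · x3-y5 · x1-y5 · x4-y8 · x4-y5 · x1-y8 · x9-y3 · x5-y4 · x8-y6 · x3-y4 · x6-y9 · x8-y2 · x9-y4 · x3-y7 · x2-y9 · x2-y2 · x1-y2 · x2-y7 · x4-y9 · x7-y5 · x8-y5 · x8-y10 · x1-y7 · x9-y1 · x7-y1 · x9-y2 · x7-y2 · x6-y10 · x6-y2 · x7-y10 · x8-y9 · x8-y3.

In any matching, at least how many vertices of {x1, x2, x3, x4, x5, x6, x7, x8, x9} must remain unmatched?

0

A valid assignment of size 9: x1–y10, x2–y9, x3–y5, x4–y8, x5–y4, x6–y2, x7–y1, x8–y6, x9–y7.
All 9 left vertices are matched, so no larger matching exists.
That matches 9 of the 9, leaving 0 unmatched; no matching can do better.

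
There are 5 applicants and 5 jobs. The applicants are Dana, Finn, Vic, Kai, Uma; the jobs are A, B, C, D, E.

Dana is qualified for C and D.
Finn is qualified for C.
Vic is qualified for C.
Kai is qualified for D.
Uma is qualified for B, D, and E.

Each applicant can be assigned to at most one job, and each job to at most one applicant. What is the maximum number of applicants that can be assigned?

3

One maximum matching: Dana–D, Finn–C, Uma–B.
The set {Dana, Finn, Vic, Kai} has only 2 neighbours ({C, D}), so by Hall's theorem at most 3 of the 5 applicants can be matched.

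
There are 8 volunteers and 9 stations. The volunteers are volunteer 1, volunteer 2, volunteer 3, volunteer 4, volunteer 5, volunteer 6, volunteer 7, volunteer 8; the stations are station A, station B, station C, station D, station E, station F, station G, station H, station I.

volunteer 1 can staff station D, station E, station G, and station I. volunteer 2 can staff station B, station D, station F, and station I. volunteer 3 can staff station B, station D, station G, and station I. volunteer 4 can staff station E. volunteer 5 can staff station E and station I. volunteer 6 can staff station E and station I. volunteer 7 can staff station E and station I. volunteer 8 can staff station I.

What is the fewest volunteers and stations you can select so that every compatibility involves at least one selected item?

A maximum matching has 5 edges (e.g. volunteer 1–station D, volunteer 2–station B, volunteer 3–station G, volunteer 4–station E, volunteer 5–station I).
By König's theorem the minimum vertex cover has the same size. One such cover is {volunteer 1, volunteer 2, volunteer 3, station E, station I}.

5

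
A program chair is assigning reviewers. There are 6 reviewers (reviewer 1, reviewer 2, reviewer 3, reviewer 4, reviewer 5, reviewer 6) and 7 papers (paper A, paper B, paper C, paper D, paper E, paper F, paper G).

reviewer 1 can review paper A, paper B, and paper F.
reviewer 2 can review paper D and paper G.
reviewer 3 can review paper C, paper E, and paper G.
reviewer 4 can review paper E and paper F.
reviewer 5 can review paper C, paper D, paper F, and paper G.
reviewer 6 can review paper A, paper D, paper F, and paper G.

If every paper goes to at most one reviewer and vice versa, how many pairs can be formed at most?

6

One maximum matching: reviewer 1–paper B, reviewer 2–paper G, reviewer 3–paper E, reviewer 4–paper F, reviewer 5–paper C, reviewer 6–paper D.
All 6 reviewers are matched, so no larger matching exists.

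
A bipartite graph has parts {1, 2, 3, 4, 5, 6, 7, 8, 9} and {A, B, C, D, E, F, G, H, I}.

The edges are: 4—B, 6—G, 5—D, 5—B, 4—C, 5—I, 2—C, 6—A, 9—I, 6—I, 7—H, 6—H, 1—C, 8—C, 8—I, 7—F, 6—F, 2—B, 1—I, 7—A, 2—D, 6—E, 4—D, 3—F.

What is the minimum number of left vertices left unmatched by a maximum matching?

One maximum matching: 1–I, 2–D, 3–F, 4–C, 5–B, 6–G, 7–H.
The set {1, 2, 4, 5, 8, 9} has only 4 neighbours ({B, C, D, I}), so by Hall's theorem at most 7 of the 9 left vertices can be matched.
That matches 7 of the 9, leaving 2 unmatched; no matching can do better.

2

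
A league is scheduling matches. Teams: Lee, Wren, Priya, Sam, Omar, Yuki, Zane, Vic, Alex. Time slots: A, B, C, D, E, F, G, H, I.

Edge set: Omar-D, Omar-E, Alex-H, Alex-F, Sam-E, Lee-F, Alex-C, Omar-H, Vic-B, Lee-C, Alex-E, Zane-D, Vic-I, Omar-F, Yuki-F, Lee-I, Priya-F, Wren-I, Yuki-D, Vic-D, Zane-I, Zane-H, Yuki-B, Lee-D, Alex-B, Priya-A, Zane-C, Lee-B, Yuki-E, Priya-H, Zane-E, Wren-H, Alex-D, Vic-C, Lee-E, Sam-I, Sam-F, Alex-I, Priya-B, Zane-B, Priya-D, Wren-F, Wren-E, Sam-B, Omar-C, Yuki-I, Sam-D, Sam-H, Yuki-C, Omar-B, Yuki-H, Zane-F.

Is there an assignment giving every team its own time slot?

The set {Lee, Wren, Sam, Omar, Yuki, Zane, Vic, Alex} has only 7 neighbours ({B, C, D, E, F, H, I}), so by Hall's theorem at most 8 of the 9 teams can be matched.
Hence no matching covers every team.

No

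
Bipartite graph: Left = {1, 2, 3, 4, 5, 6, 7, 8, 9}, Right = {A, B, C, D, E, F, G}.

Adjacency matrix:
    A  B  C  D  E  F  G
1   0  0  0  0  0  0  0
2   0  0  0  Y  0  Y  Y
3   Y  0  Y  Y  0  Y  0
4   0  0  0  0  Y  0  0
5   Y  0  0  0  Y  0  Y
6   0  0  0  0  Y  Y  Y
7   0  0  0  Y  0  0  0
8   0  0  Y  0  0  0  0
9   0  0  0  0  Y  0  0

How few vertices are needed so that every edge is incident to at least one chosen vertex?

The 6 edges 2–F, 3–C, 4–E, 5–A, 6–G, 7–D form a matching, so any vertex cover needs at least 6 vertices (one per matched edge).
Conversely {A, C, D, E, F, G} meets every edge and has exactly 6 vertices, so 6 is optimal.

6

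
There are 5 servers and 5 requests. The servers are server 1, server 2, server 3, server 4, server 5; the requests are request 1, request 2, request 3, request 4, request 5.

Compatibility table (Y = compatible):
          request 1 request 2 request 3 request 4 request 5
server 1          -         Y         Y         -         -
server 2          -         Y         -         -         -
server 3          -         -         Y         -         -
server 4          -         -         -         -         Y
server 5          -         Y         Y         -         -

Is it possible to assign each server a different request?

No

The set {server 1, server 2, server 3, server 5} has only 2 neighbours ({request 2, request 3}), so by Hall's theorem at most 3 of the 5 servers can be matched.
Hence no matching covers every server.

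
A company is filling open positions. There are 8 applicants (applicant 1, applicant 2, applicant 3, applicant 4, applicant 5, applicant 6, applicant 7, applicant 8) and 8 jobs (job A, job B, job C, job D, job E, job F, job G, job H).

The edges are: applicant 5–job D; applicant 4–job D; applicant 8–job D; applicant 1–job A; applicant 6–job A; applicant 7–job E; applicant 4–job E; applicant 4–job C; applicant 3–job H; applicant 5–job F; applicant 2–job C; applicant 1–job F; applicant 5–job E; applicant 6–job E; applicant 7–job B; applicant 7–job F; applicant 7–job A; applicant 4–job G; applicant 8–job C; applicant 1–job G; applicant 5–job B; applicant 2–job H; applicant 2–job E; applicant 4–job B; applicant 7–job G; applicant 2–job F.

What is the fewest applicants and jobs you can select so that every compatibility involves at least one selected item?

8

A maximum matching has 8 edges (e.g. applicant 1–job G, applicant 2–job C, applicant 3–job H, applicant 4–job B, applicant 5–job E, applicant 6–job A, applicant 7–job F, applicant 8–job D).
By König's theorem the minimum vertex cover has the same size. One such cover is {applicant 1, applicant 2, applicant 3, applicant 4, applicant 5, applicant 6, applicant 7, applicant 8}.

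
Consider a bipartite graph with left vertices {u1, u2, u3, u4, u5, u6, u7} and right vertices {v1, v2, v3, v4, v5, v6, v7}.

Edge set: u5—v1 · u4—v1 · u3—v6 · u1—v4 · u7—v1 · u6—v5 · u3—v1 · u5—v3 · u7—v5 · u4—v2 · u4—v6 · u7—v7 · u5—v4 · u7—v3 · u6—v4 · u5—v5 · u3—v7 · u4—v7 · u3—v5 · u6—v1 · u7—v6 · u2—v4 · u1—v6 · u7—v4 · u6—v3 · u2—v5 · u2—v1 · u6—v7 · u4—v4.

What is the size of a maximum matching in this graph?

A valid assignment of size 7: u1→v6, u2→v5, u3→v7, u4→v2, u5→v4, u6→v1, u7→v3.
This saturates every left vertex, so 7 is the maximum.

7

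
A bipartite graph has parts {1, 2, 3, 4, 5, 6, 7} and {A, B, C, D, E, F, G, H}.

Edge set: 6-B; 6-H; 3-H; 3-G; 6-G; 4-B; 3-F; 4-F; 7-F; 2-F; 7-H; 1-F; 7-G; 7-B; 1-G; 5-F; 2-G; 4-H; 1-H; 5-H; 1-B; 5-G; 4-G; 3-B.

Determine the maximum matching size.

A valid assignment of size 4: 1–H, 2–G, 3–F, 4–B.
The set {1, 2, 3, 4, 5, 6, 7} has only 4 neighbours ({B, F, G, H}), so by Hall's theorem at most 4 of the 7 left vertices can be matched.

4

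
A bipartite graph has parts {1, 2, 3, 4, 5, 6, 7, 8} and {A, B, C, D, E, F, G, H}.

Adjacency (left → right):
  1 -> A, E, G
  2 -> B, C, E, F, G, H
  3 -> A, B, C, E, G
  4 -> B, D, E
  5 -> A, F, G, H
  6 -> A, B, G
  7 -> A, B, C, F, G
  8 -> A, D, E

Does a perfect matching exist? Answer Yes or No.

Yes

One maximum matching: 1–A, 2–G, 3–C, 4–D, 5–H, 6–B, 7–F, 8–E.
Every left vertex is matched, so this is a perfect matching.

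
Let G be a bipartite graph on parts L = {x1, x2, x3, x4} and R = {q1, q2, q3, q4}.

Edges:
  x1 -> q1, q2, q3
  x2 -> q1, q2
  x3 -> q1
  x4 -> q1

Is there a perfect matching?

No

The set {x3, x4} has only 1 neighbour ({q1}), so by Hall's theorem at most 3 of the 4 left vertices can be matched.
Hence no matching covers every left vertex.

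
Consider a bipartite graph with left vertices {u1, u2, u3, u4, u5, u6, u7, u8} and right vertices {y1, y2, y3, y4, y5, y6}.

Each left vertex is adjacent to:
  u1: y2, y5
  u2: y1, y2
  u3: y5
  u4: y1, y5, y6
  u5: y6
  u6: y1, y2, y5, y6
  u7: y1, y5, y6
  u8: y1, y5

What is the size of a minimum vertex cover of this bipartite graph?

{y1, y2, y5, y6} is a vertex cover of size 4: every edge has an endpoint in this set.
No smaller cover exists because u1–y2, u2–y1, u3–y5, u4–y6 is a matching of size 4, and a cover must include an endpoint of each of these disjoint edges (König's theorem).

4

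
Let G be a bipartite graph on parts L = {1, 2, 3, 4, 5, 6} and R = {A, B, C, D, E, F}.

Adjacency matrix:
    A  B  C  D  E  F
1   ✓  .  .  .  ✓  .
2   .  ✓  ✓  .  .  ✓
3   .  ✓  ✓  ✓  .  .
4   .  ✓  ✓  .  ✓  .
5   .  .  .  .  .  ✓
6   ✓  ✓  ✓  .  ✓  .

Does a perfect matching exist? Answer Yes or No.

Yes

One maximum matching: 1→A, 2→C, 3→D, 4→E, 5→F, 6→B.
Every left vertex is matched, so this is a perfect matching.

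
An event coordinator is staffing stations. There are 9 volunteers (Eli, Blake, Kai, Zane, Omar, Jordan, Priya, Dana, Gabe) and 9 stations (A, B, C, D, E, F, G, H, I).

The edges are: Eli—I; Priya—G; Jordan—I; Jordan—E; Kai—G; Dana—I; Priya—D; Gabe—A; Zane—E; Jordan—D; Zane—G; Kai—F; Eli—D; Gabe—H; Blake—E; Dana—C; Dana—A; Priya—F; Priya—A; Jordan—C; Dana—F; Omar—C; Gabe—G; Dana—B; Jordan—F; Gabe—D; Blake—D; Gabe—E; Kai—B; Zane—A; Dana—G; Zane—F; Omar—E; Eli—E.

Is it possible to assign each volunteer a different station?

A valid assignment of size 9: Eli→I, Blake→D, Kai→B, Zane→E, Omar→C, Jordan→F, Priya→A, Dana→G, Gabe→H.
All 9 volunteers are covered.

Yes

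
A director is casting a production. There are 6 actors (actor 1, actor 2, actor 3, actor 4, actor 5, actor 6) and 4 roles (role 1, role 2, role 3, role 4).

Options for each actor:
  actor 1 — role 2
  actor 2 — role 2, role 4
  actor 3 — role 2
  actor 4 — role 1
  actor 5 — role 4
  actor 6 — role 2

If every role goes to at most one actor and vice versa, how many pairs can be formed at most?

3

One maximum matching: actor 1→role 2, actor 2→role 4, actor 4→role 1.
The set {actor 1, actor 2, actor 3, actor 5, actor 6} has only 2 neighbours ({role 2, role 4}), so by Hall's theorem at most 3 of the 6 actors can be matched.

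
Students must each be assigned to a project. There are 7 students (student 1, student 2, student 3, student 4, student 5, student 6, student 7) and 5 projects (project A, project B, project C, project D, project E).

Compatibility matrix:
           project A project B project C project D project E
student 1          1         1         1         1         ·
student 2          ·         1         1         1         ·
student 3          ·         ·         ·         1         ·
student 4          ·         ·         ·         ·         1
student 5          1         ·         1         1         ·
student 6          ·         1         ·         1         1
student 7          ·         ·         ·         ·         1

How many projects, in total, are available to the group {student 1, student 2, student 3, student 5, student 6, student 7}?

The union of neighbours of {student 1, student 2, student 3, student 5, student 6, student 7} is {project A, project B, project C, project D, project E}, which has 5 elements.
Since |N(S)| = 5 < |S| = 6, Hall's condition fails for this subset.

5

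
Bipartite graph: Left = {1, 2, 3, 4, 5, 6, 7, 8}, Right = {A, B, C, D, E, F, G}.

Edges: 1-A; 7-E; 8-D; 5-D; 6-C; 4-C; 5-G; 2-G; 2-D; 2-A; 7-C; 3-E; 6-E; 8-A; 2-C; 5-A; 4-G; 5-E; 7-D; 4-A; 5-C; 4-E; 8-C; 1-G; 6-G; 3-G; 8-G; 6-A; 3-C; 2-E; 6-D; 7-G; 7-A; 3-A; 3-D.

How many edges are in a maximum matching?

5

For example, pair 1→A, 2→E, 3→D, 4→C, 5→G.
The set {1, 2, 3, 4, 5, 6, 7, 8} has only 5 neighbours ({A, C, D, E, G}), so by Hall's theorem at most 5 of the 8 left vertices can be matched.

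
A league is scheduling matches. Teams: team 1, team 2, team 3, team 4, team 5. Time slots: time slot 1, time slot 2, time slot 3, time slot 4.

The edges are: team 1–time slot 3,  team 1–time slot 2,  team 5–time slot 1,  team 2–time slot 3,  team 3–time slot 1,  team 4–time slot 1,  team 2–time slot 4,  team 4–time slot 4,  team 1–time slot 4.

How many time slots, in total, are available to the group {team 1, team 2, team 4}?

4

The union of neighbours of {team 1, team 2, team 4} is {time slot 1, time slot 2, time slot 3, time slot 4}, which has 4 elements.
Since |N(S)| = 4 ≥ |S| = 3, Hall's condition holds for this subset.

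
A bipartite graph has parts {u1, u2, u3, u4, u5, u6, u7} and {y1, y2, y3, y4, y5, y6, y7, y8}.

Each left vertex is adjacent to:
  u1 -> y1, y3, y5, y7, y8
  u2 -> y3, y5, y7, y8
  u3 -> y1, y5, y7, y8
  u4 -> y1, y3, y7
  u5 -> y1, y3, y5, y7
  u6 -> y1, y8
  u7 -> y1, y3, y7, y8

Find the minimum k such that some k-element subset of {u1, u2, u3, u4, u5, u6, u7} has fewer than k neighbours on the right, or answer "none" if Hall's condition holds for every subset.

6

Take S = {u1, u2, u3, u4, u5, u6}. Its neighbourhood is {y1, y3, y5, y7, y8}, so |N(S)| = 5 < |S| = 6.
Every subset of size less than 6 has at least as many neighbours as members, so 6 is the minimum.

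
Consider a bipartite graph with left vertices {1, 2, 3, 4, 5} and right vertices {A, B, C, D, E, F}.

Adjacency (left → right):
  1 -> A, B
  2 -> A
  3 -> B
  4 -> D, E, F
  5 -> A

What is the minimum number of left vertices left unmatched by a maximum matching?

2

For example, pair 1→B, 2→A, 4→E.
The set {1, 2, 3, 5} has only 2 neighbours ({A, B}), so by Hall's theorem at most 3 of the 5 left vertices can be matched.
That matches 3 of the 5, leaving 2 unmatched; no matching can do better.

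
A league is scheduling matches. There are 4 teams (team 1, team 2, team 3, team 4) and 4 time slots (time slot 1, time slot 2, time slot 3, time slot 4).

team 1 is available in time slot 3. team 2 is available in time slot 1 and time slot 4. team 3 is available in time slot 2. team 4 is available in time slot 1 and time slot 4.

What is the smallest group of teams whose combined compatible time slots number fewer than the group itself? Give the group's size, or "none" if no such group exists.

none

A matching saturating every team exists, for instance team 1→time slot 3, team 2→time slot 1, team 3→time slot 2, team 4→time slot 4.
By Hall's marriage theorem, this means |N(S)| ≥ |S| for every subset S, so no violating subset exists.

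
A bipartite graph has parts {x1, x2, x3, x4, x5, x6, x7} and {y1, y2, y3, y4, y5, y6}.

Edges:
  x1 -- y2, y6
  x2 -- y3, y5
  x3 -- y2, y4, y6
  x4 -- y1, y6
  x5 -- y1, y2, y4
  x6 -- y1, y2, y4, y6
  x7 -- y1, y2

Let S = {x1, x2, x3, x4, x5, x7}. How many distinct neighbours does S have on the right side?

6

The union of neighbours of {x1, x2, x3, x4, x5, x7} is {y1, y2, y3, y4, y5, y6}, which has 6 elements.
Since |N(S)| = 6 ≥ |S| = 6, Hall's condition holds for this subset.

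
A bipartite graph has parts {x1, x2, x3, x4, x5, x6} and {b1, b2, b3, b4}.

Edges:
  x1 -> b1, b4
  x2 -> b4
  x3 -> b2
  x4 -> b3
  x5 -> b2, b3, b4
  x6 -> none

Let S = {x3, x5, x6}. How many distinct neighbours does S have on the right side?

3

The union of neighbours of {x3, x5, x6} is {b2, b3, b4}, which has 3 elements.
Since |N(S)| = 3 ≥ |S| = 3, Hall's condition holds for this subset.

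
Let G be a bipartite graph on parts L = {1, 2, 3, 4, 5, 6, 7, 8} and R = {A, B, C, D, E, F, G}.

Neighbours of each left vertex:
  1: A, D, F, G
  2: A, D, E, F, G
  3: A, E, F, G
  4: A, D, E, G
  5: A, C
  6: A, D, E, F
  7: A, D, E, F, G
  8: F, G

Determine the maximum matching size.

A valid assignment of size 6: 1→F, 2→A, 3→G, 4→D, 5→C, 6→E.
The set {1, 2, 3, 4, 6, 7, 8} has only 5 neighbours ({A, D, E, F, G}), so by Hall's theorem at most 6 of the 8 left vertices can be matched.

6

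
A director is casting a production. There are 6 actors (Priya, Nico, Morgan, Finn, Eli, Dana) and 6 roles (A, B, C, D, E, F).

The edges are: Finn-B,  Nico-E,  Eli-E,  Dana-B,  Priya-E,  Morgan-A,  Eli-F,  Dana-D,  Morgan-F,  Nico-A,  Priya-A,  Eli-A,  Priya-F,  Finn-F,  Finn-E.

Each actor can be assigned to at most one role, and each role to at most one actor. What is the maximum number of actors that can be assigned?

5

For example, pair Priya-E, Nico-A, Morgan-F, Finn-B, Dana-D.
The set {Priya, Nico, Morgan, Eli} has only 3 neighbours ({A, E, F}), so by Hall's theorem at most 5 of the 6 actors can be matched.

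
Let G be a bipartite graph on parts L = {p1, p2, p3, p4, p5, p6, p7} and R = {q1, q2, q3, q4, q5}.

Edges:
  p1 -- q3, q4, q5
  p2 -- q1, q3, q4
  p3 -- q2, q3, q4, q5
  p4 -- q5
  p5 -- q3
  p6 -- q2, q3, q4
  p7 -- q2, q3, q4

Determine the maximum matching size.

For example, pair p1–q4, p2–q1, p3–q2, p4–q5, p5–q3.
The set {p1, p3, p4, p5, p6, p7} has only 4 neighbours ({q2, q3, q4, q5}), so by Hall's theorem at most 5 of the 7 left vertices can be matched.

5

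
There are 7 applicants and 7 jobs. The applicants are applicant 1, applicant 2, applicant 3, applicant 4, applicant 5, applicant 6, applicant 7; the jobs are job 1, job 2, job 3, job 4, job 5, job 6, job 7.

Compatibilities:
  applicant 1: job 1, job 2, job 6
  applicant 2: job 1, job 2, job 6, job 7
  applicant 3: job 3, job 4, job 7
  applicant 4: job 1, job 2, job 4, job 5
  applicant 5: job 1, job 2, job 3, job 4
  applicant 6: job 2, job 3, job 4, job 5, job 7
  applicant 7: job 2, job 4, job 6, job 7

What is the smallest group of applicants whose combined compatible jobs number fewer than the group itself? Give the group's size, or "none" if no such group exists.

none

A matching saturating every applicant exists, for instance applicant 1→job 6, applicant 2→job 7, applicant 3→job 3, applicant 4→job 4, applicant 5→job 1, applicant 6→job 5, applicant 7→job 2.
By Hall's marriage theorem, this means |N(S)| ≥ |S| for every subset S, so no violating subset exists.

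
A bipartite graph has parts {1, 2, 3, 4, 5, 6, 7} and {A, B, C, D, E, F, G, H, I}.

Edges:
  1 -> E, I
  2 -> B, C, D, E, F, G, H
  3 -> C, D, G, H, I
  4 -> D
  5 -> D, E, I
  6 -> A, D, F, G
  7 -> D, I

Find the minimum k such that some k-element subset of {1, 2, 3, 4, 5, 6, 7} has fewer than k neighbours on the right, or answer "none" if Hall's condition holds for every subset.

Take S = {1, 4, 5, 7}. Its neighbourhood is {D, E, I}, so |N(S)| = 3 < |S| = 4.
Every subset of size less than 4 has at least as many neighbours as members, so 4 is the minimum.

4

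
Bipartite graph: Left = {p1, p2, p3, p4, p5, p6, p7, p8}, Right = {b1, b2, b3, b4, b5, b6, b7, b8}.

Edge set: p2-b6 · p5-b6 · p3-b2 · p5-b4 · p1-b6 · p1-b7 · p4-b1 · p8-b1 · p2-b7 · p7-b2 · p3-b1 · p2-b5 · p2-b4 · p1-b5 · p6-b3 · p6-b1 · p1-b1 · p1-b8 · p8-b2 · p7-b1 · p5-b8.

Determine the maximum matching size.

A valid assignment of size 6: p1-b7, p2-b5, p3-b2, p4-b1, p5-b8, p6-b3.
The set {p3, p4, p7, p8} has only 2 neighbours ({b1, b2}), so by Hall's theorem at most 6 of the 8 left vertices can be matched.

6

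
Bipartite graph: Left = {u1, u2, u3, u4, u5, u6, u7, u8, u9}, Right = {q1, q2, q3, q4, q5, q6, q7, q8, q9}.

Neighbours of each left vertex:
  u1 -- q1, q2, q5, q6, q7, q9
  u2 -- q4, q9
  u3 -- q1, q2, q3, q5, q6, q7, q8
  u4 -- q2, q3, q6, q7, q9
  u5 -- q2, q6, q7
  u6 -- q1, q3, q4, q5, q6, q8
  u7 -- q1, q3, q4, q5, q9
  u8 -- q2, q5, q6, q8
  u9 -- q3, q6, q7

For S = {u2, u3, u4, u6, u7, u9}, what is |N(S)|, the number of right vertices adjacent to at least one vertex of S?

9

The union of neighbours of {u2, u3, u4, u6, u7, u9} is {q1, q2, q3, q4, q5, q6, q7, q8, q9}, which has 9 elements.
Since |N(S)| = 9 ≥ |S| = 6, Hall's condition holds for this subset.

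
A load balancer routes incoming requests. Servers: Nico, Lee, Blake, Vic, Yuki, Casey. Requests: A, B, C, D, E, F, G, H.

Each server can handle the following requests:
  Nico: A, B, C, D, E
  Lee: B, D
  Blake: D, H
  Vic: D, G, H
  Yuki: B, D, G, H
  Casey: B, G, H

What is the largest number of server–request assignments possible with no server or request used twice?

5

For example, pair Nico→A, Lee→D, Blake→H, Vic→G, Yuki→B.
The set {Lee, Blake, Vic, Yuki, Casey} has only 4 neighbours ({B, D, G, H}), so by Hall's theorem at most 5 of the 6 servers can be matched.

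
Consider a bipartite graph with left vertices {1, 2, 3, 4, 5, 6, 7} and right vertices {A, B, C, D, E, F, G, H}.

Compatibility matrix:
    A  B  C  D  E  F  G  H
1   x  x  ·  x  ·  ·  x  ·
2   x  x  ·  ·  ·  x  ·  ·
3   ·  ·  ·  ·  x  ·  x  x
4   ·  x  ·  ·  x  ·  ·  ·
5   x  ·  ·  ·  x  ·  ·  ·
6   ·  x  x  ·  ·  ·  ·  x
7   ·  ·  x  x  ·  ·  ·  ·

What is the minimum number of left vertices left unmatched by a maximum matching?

For example, pair 1–D, 2–F, 3–G, 4–E, 5–A, 6–B, 7–C.
All 7 left vertices are matched, so no larger matching exists.
That matches 7 of the 7, leaving 0 unmatched; no matching can do better.

0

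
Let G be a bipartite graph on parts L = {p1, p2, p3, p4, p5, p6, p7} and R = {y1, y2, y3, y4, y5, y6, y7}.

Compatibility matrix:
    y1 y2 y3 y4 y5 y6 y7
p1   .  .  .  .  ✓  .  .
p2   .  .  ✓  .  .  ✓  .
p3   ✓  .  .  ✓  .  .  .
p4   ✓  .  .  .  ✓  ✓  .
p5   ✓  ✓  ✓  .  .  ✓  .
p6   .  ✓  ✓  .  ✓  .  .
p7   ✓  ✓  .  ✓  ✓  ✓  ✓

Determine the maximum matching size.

A valid assignment of size 7: p1→y5, p2→y6, p3→y4, p4→y1, p5→y2, p6→y3, p7→y7.
This saturates every left vertex, so 7 is the maximum.

7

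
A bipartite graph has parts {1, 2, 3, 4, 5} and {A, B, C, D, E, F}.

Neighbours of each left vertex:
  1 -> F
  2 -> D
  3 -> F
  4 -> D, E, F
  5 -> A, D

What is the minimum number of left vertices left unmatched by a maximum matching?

1

A valid assignment of size 4: 1–F, 2–D, 4–E, 5–A.
The set {1, 3} has only 1 neighbour ({F}), so by Hall's theorem at most 4 of the 5 left vertices can be matched.
That matches 4 of the 5, leaving 1 unmatched; no matching can do better.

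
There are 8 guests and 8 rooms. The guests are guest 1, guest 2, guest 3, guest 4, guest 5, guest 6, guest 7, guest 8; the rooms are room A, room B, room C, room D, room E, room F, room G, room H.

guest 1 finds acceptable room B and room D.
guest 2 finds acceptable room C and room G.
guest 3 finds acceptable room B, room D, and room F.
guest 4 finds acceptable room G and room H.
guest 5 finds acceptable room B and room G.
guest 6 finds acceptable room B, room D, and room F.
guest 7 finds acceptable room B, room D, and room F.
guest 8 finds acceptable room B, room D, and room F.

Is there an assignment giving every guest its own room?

No

The set {guest 1, guest 3, guest 6, guest 7, guest 8} has only 3 neighbours ({room B, room D, room F}), so by Hall's theorem at most 6 of the 8 guests can be matched.
Hence no matching covers every guest.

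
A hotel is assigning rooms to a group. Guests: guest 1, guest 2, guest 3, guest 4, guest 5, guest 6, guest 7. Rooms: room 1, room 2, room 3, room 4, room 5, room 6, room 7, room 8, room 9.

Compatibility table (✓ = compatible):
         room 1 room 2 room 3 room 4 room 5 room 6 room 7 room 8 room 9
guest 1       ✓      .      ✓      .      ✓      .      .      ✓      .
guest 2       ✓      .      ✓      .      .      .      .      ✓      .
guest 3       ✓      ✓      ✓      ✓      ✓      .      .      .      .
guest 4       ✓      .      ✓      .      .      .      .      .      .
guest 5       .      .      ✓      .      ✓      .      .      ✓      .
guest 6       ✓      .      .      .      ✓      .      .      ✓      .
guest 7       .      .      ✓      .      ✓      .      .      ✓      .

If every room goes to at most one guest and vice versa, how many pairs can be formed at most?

5

One maximum matching: guest 1–room 5, guest 2–room 8, guest 3–room 4, guest 4–room 1, guest 5–room 3.
The set {guest 1, guest 2, guest 4, guest 5, guest 6, guest 7} has only 4 neighbours ({room 1, room 3, room 5, room 8}), so by Hall's theorem at most 5 of the 7 guests can be matched.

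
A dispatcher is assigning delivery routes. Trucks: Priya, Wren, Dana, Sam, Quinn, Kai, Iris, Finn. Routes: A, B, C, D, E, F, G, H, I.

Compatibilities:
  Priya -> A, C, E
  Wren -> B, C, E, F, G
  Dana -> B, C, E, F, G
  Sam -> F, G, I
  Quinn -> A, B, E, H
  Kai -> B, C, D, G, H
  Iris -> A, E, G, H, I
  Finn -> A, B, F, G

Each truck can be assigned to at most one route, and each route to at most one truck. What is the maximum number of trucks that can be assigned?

8

A valid assignment of size 8: Priya→C, Wren→G, Dana→F, Sam→I, Quinn→E, Kai→H, Iris→A, Finn→B.
This saturates every truck, so 8 is the maximum.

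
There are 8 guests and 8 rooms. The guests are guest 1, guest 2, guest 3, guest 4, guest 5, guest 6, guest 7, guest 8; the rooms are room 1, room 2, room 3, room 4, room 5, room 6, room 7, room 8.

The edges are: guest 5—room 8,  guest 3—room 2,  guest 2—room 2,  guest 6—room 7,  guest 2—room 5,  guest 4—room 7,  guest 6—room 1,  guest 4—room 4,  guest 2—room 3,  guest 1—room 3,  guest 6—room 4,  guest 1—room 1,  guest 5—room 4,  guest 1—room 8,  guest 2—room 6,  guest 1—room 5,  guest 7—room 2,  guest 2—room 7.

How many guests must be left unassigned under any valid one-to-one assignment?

2

One maximum matching: guest 1–room 3, guest 2–room 5, guest 3–room 2, guest 4–room 4, guest 5–room 8, guest 6–room 7.
The set {guest 3, guest 7, guest 8} has only 1 neighbour ({room 2}), so by Hall's theorem at most 6 of the 8 guests can be matched.
That matches 6 of the 8, leaving 2 unmatched; no matching can do better.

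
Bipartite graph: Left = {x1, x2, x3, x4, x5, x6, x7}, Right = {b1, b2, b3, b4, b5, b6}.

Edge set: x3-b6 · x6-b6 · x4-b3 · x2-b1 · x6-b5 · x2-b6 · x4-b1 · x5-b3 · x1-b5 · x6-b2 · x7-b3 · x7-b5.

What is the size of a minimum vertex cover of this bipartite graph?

5

A maximum matching has 5 edges (e.g. x1–b5, x2–b1, x3–b6, x4–b3, x6–b2).
By König's theorem the minimum vertex cover has the same size. One such cover is {x6, b1, b3, b5, b6}.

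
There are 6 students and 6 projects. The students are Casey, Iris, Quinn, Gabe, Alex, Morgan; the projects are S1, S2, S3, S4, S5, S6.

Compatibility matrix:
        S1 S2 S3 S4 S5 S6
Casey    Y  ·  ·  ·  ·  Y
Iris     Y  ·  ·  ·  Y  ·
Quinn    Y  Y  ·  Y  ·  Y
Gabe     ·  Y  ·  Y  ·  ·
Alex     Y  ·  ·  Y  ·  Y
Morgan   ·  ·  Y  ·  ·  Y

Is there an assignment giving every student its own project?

Yes

For example, pair Casey-S1, Iris-S5, Quinn-S6, Gabe-S2, Alex-S4, Morgan-S3.
All 6 students are covered.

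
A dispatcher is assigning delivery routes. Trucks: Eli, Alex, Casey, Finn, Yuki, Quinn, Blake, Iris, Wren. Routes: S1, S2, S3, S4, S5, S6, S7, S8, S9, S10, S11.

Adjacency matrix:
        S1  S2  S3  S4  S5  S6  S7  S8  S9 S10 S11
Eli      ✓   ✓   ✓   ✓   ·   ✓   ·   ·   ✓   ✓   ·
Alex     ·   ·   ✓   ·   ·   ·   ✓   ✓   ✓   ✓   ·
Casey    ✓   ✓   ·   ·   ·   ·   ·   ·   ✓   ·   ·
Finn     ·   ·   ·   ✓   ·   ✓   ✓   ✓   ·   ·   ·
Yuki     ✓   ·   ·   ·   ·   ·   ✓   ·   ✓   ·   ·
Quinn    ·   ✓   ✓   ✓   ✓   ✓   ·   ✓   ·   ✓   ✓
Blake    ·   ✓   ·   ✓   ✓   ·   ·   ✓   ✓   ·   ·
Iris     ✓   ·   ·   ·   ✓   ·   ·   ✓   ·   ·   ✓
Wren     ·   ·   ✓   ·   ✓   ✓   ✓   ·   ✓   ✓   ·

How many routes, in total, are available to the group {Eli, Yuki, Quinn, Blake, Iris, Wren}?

11

The union of neighbours of {Eli, Yuki, Quinn, Blake, Iris, Wren} is {S1, S2, S3, S4, S5, S6, S7, S8, S9, S10, S11}, which has 11 elements.
Since |N(S)| = 11 ≥ |S| = 6, Hall's condition holds for this subset.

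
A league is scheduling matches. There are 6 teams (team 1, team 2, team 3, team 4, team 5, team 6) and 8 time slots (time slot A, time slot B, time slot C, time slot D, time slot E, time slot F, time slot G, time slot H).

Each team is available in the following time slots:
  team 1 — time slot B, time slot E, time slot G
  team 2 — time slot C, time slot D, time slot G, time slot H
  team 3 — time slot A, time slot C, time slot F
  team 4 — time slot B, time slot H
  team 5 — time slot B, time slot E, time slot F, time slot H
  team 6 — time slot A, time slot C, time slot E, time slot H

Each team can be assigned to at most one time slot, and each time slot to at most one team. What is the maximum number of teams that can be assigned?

One maximum matching: team 1–time slot G, team 2–time slot D, team 3–time slot A, team 4–time slot B, team 5–time slot F, team 6–time slot H.
This saturates every team, so 6 is the maximum.

6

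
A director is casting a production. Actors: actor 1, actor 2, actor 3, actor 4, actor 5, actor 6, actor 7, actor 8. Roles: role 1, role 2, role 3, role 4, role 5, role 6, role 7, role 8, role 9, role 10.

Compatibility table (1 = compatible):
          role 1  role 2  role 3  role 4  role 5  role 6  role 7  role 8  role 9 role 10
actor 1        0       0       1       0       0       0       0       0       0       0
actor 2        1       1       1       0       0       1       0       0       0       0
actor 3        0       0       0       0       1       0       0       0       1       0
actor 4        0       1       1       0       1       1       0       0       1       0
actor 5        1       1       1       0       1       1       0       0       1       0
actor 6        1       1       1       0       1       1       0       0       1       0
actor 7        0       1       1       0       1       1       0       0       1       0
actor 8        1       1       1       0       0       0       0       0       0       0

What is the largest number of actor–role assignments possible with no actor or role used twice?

6

A valid assignment of size 6: actor 1→role 3, actor 2→role 2, actor 3→role 5, actor 4→role 6, actor 5→role 9, actor 6→role 1.
The set {actor 1, actor 2, actor 3, actor 4, actor 5, actor 6, actor 7, actor 8} has only 6 neighbours ({role 1, role 2, role 3, role 5, role 6, role 9}), so by Hall's theorem at most 6 of the 8 actors can be matched.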